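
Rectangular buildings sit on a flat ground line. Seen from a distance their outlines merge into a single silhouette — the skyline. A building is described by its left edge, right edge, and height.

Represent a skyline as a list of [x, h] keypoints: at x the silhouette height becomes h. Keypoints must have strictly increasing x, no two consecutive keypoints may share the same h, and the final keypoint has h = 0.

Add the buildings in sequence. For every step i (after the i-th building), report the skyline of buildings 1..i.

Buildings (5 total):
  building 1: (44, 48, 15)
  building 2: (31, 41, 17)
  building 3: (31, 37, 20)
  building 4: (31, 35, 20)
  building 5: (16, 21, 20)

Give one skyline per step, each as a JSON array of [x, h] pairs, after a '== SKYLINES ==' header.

== SKYLINES ==
[[44,15],[48,0]]
[[31,17],[41,0],[44,15],[48,0]]
[[31,20],[37,17],[41,0],[44,15],[48,0]]
[[31,20],[37,17],[41,0],[44,15],[48,0]]
[[16,20],[21,0],[31,20],[37,17],[41,0],[44,15],[48,0]]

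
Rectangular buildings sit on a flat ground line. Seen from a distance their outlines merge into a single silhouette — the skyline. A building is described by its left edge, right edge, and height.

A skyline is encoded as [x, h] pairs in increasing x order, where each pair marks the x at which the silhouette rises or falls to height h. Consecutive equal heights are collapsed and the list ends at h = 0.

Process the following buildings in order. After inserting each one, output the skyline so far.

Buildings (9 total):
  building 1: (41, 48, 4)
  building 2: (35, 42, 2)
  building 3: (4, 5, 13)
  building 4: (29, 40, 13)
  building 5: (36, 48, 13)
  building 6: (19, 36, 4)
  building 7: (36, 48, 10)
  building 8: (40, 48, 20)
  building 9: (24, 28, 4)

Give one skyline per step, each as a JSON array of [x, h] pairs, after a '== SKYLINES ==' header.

== SKYLINES ==
[[41,4],[48,0]]
[[35,2],[41,4],[48,0]]
[[4,13],[5,0],[35,2],[41,4],[48,0]]
[[4,13],[5,0],[29,13],[40,2],[41,4],[48,0]]
[[4,13],[5,0],[29,13],[48,0]]
[[4,13],[5,0],[19,4],[29,13],[48,0]]
[[4,13],[5,0],[19,4],[29,13],[48,0]]
[[4,13],[5,0],[19,4],[29,13],[40,20],[48,0]]
[[4,13],[5,0],[19,4],[29,13],[40,20],[48,0]]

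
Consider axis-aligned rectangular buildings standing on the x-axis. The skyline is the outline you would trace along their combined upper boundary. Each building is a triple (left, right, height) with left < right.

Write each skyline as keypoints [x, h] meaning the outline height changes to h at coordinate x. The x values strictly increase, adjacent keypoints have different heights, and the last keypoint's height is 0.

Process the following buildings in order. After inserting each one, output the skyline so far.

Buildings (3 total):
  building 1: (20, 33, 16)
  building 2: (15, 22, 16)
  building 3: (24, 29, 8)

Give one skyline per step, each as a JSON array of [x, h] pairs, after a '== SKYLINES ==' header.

== SKYLINES ==
[[20,16],[33,0]]
[[15,16],[33,0]]
[[15,16],[33,0]]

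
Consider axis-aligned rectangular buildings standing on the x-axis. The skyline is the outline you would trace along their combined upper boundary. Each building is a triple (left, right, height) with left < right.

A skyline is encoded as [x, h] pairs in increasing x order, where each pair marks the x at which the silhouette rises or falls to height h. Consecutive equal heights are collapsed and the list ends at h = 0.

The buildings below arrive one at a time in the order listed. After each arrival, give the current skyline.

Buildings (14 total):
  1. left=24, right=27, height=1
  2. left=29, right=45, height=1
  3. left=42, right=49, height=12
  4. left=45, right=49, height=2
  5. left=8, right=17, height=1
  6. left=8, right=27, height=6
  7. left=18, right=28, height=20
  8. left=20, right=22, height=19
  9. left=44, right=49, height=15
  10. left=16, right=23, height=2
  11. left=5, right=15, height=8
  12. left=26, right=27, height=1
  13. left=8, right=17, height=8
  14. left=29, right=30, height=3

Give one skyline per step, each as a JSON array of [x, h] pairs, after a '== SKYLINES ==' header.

== SKYLINES ==
[[24,1],[27,0]]
[[24,1],[27,0],[29,1],[45,0]]
[[24,1],[27,0],[29,1],[42,12],[49,0]]
[[24,1],[27,0],[29,1],[42,12],[49,0]]
[[8,1],[17,0],[24,1],[27,0],[29,1],[42,12],[49,0]]
[[8,6],[27,0],[29,1],[42,12],[49,0]]
[[8,6],[18,20],[28,0],[29,1],[42,12],[49,0]]
[[8,6],[18,20],[28,0],[29,1],[42,12],[49,0]]
[[8,6],[18,20],[28,0],[29,1],[42,12],[44,15],[49,0]]
[[8,6],[18,20],[28,0],[29,1],[42,12],[44,15],[49,0]]
[[5,8],[15,6],[18,20],[28,0],[29,1],[42,12],[44,15],[49,0]]
[[5,8],[15,6],[18,20],[28,0],[29,1],[42,12],[44,15],[49,0]]
[[5,8],[17,6],[18,20],[28,0],[29,1],[42,12],[44,15],[49,0]]
[[5,8],[17,6],[18,20],[28,0],[29,3],[30,1],[42,12],[44,15],[49,0]]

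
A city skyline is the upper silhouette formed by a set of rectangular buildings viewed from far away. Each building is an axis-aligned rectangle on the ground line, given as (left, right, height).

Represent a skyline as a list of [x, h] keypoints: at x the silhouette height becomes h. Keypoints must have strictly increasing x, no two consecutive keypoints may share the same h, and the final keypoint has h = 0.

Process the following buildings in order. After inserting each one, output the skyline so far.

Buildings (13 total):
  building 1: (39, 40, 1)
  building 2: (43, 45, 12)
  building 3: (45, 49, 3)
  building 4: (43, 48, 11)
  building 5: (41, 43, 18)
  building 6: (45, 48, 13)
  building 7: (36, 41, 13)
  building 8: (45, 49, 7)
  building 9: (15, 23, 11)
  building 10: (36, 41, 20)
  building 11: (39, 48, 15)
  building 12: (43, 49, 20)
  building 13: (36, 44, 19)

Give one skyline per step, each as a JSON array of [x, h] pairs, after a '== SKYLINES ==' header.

== SKYLINES ==
[[39,1],[40,0]]
[[39,1],[40,0],[43,12],[45,0]]
[[39,1],[40,0],[43,12],[45,3],[49,0]]
[[39,1],[40,0],[43,12],[45,11],[48,3],[49,0]]
[[39,1],[40,0],[41,18],[43,12],[45,11],[48,3],[49,0]]
[[39,1],[40,0],[41,18],[43,12],[45,13],[48,3],[49,0]]
[[36,13],[41,18],[43,12],[45,13],[48,3],[49,0]]
[[36,13],[41,18],[43,12],[45,13],[48,7],[49,0]]
[[15,11],[23,0],[36,13],[41,18],[43,12],[45,13],[48,7],[49,0]]
[[15,11],[23,0],[36,20],[41,18],[43,12],[45,13],[48,7],[49,0]]
[[15,11],[23,0],[36,20],[41,18],[43,15],[48,7],[49,0]]
[[15,11],[23,0],[36,20],[41,18],[43,20],[49,0]]
[[15,11],[23,0],[36,20],[41,19],[43,20],[49,0]]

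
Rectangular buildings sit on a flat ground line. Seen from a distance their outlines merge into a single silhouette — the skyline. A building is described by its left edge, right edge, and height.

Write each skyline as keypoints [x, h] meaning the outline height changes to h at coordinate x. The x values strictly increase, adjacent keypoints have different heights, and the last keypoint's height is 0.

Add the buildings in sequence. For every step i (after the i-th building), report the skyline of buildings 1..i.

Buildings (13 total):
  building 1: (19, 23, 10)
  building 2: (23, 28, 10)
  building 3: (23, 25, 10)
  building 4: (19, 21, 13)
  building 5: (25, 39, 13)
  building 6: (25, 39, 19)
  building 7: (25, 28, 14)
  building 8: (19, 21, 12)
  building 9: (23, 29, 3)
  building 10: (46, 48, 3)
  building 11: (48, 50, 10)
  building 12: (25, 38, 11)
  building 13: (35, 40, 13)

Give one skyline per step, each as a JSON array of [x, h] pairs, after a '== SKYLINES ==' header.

== SKYLINES ==
[[19,10],[23,0]]
[[19,10],[28,0]]
[[19,10],[28,0]]
[[19,13],[21,10],[28,0]]
[[19,13],[21,10],[25,13],[39,0]]
[[19,13],[21,10],[25,19],[39,0]]
[[19,13],[21,10],[25,19],[39,0]]
[[19,13],[21,10],[25,19],[39,0]]
[[19,13],[21,10],[25,19],[39,0]]
[[19,13],[21,10],[25,19],[39,0],[46,3],[48,0]]
[[19,13],[21,10],[25,19],[39,0],[46,3],[48,10],[50,0]]
[[19,13],[21,10],[25,19],[39,0],[46,3],[48,10],[50,0]]
[[19,13],[21,10],[25,19],[39,13],[40,0],[46,3],[48,10],[50,0]]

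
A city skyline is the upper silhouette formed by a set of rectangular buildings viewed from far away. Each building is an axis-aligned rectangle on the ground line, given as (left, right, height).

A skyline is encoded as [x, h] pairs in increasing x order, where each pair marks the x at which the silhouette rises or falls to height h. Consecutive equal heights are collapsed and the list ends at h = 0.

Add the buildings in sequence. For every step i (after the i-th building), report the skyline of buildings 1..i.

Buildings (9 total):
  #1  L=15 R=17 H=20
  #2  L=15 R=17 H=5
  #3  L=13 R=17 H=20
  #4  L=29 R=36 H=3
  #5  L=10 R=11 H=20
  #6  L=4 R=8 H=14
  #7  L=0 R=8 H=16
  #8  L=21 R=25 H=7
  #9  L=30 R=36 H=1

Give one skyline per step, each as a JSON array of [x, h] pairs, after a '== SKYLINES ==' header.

== SKYLINES ==
[[15,20],[17,0]]
[[15,20],[17,0]]
[[13,20],[17,0]]
[[13,20],[17,0],[29,3],[36,0]]
[[10,20],[11,0],[13,20],[17,0],[29,3],[36,0]]
[[4,14],[8,0],[10,20],[11,0],[13,20],[17,0],[29,3],[36,0]]
[[0,16],[8,0],[10,20],[11,0],[13,20],[17,0],[29,3],[36,0]]
[[0,16],[8,0],[10,20],[11,0],[13,20],[17,0],[21,7],[25,0],[29,3],[36,0]]
[[0,16],[8,0],[10,20],[11,0],[13,20],[17,0],[21,7],[25,0],[29,3],[36,0]]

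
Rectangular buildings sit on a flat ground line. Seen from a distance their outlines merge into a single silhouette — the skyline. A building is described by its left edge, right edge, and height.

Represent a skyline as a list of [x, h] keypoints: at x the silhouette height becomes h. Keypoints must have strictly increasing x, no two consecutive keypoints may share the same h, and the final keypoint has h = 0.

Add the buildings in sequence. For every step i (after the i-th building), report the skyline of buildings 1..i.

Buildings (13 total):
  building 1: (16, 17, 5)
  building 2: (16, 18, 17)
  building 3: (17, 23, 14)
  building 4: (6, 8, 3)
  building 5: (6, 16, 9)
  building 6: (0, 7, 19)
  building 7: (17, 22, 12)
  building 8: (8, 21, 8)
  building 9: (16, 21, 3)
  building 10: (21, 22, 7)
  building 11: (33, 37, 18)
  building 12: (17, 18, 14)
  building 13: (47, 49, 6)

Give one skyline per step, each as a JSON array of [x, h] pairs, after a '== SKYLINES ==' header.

== SKYLINES ==
[[16,5],[17,0]]
[[16,17],[18,0]]
[[16,17],[18,14],[23,0]]
[[6,3],[8,0],[16,17],[18,14],[23,0]]
[[6,9],[16,17],[18,14],[23,0]]
[[0,19],[7,9],[16,17],[18,14],[23,0]]
[[0,19],[7,9],[16,17],[18,14],[23,0]]
[[0,19],[7,9],[16,17],[18,14],[23,0]]
[[0,19],[7,9],[16,17],[18,14],[23,0]]
[[0,19],[7,9],[16,17],[18,14],[23,0]]
[[0,19],[7,9],[16,17],[18,14],[23,0],[33,18],[37,0]]
[[0,19],[7,9],[16,17],[18,14],[23,0],[33,18],[37,0]]
[[0,19],[7,9],[16,17],[18,14],[23,0],[33,18],[37,0],[47,6],[49,0]]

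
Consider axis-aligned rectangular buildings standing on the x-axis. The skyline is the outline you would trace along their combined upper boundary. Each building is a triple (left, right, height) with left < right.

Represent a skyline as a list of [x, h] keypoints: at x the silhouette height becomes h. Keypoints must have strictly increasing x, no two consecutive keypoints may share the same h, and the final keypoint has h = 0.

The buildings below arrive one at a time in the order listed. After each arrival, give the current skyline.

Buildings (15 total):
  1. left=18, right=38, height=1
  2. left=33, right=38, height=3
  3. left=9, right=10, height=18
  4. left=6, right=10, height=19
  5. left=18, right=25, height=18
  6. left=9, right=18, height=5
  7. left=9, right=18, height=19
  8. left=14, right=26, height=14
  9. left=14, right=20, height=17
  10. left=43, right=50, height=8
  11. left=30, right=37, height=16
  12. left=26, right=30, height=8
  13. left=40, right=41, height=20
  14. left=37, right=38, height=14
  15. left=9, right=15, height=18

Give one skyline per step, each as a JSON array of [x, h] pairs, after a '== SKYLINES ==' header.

== SKYLINES ==
[[18,1],[38,0]]
[[18,1],[33,3],[38,0]]
[[9,18],[10,0],[18,1],[33,3],[38,0]]
[[6,19],[10,0],[18,1],[33,3],[38,0]]
[[6,19],[10,0],[18,18],[25,1],[33,3],[38,0]]
[[6,19],[10,5],[18,18],[25,1],[33,3],[38,0]]
[[6,19],[18,18],[25,1],[33,3],[38,0]]
[[6,19],[18,18],[25,14],[26,1],[33,3],[38,0]]
[[6,19],[18,18],[25,14],[26,1],[33,3],[38,0]]
[[6,19],[18,18],[25,14],[26,1],[33,3],[38,0],[43,8],[50,0]]
[[6,19],[18,18],[25,14],[26,1],[30,16],[37,3],[38,0],[43,8],[50,0]]
[[6,19],[18,18],[25,14],[26,8],[30,16],[37,3],[38,0],[43,8],[50,0]]
[[6,19],[18,18],[25,14],[26,8],[30,16],[37,3],[38,0],[40,20],[41,0],[43,8],[50,0]]
[[6,19],[18,18],[25,14],[26,8],[30,16],[37,14],[38,0],[40,20],[41,0],[43,8],[50,0]]
[[6,19],[18,18],[25,14],[26,8],[30,16],[37,14],[38,0],[40,20],[41,0],[43,8],[50,0]]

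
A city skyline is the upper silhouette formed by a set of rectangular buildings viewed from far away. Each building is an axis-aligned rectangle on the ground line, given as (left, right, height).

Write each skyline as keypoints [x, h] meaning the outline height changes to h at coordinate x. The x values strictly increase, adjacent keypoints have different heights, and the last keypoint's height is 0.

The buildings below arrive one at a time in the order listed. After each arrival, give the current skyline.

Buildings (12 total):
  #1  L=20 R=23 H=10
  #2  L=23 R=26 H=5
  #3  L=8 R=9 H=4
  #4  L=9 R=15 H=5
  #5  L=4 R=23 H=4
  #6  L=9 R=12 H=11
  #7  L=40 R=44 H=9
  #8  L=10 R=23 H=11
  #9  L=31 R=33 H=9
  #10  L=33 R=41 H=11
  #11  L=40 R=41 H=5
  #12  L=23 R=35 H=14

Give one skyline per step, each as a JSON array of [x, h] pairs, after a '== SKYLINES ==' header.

== SKYLINES ==
[[20,10],[23,0]]
[[20,10],[23,5],[26,0]]
[[8,4],[9,0],[20,10],[23,5],[26,0]]
[[8,4],[9,5],[15,0],[20,10],[23,5],[26,0]]
[[4,4],[9,5],[15,4],[20,10],[23,5],[26,0]]
[[4,4],[9,11],[12,5],[15,4],[20,10],[23,5],[26,0]]
[[4,4],[9,11],[12,5],[15,4],[20,10],[23,5],[26,0],[40,9],[44,0]]
[[4,4],[9,11],[23,5],[26,0],[40,9],[44,0]]
[[4,4],[9,11],[23,5],[26,0],[31,9],[33,0],[40,9],[44,0]]
[[4,4],[9,11],[23,5],[26,0],[31,9],[33,11],[41,9],[44,0]]
[[4,4],[9,11],[23,5],[26,0],[31,9],[33,11],[41,9],[44,0]]
[[4,4],[9,11],[23,14],[35,11],[41,9],[44,0]]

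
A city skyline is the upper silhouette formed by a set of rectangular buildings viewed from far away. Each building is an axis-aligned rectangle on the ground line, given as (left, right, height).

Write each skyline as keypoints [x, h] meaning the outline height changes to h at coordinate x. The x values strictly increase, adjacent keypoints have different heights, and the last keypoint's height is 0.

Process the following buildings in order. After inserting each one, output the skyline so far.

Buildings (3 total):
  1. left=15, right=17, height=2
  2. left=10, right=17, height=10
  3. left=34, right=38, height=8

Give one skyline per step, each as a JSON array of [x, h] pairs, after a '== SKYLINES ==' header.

== SKYLINES ==
[[15,2],[17,0]]
[[10,10],[17,0]]
[[10,10],[17,0],[34,8],[38,0]]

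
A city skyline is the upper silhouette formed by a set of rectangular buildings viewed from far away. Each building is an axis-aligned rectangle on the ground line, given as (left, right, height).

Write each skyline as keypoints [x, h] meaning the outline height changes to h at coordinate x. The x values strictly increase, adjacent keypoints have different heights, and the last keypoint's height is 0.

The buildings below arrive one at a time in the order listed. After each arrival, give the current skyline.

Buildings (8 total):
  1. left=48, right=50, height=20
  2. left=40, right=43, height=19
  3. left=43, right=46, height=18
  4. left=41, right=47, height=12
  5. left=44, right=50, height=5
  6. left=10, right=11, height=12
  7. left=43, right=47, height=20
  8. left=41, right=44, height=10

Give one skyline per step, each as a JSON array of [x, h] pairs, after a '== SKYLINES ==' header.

== SKYLINES ==
[[48,20],[50,0]]
[[40,19],[43,0],[48,20],[50,0]]
[[40,19],[43,18],[46,0],[48,20],[50,0]]
[[40,19],[43,18],[46,12],[47,0],[48,20],[50,0]]
[[40,19],[43,18],[46,12],[47,5],[48,20],[50,0]]
[[10,12],[11,0],[40,19],[43,18],[46,12],[47,5],[48,20],[50,0]]
[[10,12],[11,0],[40,19],[43,20],[47,5],[48,20],[50,0]]
[[10,12],[11,0],[40,19],[43,20],[47,5],[48,20],[50,0]]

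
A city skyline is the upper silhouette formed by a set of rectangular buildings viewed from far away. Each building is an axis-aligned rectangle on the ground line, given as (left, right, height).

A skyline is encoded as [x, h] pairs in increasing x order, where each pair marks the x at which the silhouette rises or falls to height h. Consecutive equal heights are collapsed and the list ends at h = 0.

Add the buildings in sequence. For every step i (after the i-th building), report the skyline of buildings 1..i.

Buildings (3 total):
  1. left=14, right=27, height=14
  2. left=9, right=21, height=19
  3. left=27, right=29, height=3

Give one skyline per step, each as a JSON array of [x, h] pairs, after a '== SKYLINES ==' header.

== SKYLINES ==
[[14,14],[27,0]]
[[9,19],[21,14],[27,0]]
[[9,19],[21,14],[27,3],[29,0]]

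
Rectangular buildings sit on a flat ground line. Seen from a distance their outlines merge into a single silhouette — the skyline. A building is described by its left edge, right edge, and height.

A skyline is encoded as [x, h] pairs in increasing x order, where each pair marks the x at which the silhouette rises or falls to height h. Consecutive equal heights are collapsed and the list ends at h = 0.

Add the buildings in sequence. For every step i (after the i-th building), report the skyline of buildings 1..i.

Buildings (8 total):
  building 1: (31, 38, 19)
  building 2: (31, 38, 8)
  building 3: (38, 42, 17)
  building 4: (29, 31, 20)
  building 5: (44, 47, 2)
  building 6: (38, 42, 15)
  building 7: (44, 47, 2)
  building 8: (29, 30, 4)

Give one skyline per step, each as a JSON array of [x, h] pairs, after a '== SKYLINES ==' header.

== SKYLINES ==
[[31,19],[38,0]]
[[31,19],[38,0]]
[[31,19],[38,17],[42,0]]
[[29,20],[31,19],[38,17],[42,0]]
[[29,20],[31,19],[38,17],[42,0],[44,2],[47,0]]
[[29,20],[31,19],[38,17],[42,0],[44,2],[47,0]]
[[29,20],[31,19],[38,17],[42,0],[44,2],[47,0]]
[[29,20],[31,19],[38,17],[42,0],[44,2],[47,0]]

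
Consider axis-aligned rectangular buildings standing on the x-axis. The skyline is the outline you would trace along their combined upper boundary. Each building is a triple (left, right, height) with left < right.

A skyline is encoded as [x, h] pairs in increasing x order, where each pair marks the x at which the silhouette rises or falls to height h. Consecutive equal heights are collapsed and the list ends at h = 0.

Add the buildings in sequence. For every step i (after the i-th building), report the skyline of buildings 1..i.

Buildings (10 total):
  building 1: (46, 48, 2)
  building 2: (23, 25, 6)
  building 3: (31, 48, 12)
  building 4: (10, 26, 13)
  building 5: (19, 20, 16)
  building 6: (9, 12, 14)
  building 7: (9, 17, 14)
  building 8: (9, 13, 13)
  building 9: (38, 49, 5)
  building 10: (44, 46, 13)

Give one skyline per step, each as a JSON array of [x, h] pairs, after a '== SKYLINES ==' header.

== SKYLINES ==
[[46,2],[48,0]]
[[23,6],[25,0],[46,2],[48,0]]
[[23,6],[25,0],[31,12],[48,0]]
[[10,13],[26,0],[31,12],[48,0]]
[[10,13],[19,16],[20,13],[26,0],[31,12],[48,0]]
[[9,14],[12,13],[19,16],[20,13],[26,0],[31,12],[48,0]]
[[9,14],[17,13],[19,16],[20,13],[26,0],[31,12],[48,0]]
[[9,14],[17,13],[19,16],[20,13],[26,0],[31,12],[48,0]]
[[9,14],[17,13],[19,16],[20,13],[26,0],[31,12],[48,5],[49,0]]
[[9,14],[17,13],[19,16],[20,13],[26,0],[31,12],[44,13],[46,12],[48,5],[49,0]]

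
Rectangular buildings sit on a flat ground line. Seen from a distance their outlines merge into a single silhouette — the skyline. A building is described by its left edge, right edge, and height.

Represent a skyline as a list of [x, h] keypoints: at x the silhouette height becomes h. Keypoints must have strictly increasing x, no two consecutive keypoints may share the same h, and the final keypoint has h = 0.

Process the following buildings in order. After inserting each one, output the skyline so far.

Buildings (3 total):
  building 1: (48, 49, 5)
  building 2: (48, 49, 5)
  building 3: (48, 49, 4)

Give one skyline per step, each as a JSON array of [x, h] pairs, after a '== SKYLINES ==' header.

== SKYLINES ==
[[48,5],[49,0]]
[[48,5],[49,0]]
[[48,5],[49,0]]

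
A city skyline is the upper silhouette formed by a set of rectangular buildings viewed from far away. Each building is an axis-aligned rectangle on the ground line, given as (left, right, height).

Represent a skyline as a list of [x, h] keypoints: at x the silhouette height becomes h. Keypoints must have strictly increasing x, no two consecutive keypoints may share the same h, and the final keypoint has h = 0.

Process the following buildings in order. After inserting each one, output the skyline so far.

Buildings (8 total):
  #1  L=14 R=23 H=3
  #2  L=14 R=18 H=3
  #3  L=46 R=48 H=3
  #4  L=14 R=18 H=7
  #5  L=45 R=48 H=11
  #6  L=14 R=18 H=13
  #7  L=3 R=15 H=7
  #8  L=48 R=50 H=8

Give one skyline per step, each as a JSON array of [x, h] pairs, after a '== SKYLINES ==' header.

== SKYLINES ==
[[14,3],[23,0]]
[[14,3],[23,0]]
[[14,3],[23,0],[46,3],[48,0]]
[[14,7],[18,3],[23,0],[46,3],[48,0]]
[[14,7],[18,3],[23,0],[45,11],[48,0]]
[[14,13],[18,3],[23,0],[45,11],[48,0]]
[[3,7],[14,13],[18,3],[23,0],[45,11],[48,0]]
[[3,7],[14,13],[18,3],[23,0],[45,11],[48,8],[50,0]]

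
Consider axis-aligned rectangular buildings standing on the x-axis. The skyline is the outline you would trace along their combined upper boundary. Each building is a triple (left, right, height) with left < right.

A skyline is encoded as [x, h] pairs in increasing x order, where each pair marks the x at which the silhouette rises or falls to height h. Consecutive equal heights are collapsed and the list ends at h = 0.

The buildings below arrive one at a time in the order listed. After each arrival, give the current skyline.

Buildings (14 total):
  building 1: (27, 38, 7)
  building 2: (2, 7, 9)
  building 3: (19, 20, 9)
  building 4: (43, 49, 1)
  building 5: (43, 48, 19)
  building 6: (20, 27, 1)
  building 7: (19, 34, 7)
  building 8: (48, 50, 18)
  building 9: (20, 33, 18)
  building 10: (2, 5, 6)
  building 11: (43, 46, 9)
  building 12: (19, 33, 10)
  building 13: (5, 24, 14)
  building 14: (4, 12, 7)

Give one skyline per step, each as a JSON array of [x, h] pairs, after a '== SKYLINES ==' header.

== SKYLINES ==
[[27,7],[38,0]]
[[2,9],[7,0],[27,7],[38,0]]
[[2,9],[7,0],[19,9],[20,0],[27,7],[38,0]]
[[2,9],[7,0],[19,9],[20,0],[27,7],[38,0],[43,1],[49,0]]
[[2,9],[7,0],[19,9],[20,0],[27,7],[38,0],[43,19],[48,1],[49,0]]
[[2,9],[7,0],[19,9],[20,1],[27,7],[38,0],[43,19],[48,1],[49,0]]
[[2,9],[7,0],[19,9],[20,7],[38,0],[43,19],[48,1],[49,0]]
[[2,9],[7,0],[19,9],[20,7],[38,0],[43,19],[48,18],[50,0]]
[[2,9],[7,0],[19,9],[20,18],[33,7],[38,0],[43,19],[48,18],[50,0]]
[[2,9],[7,0],[19,9],[20,18],[33,7],[38,0],[43,19],[48,18],[50,0]]
[[2,9],[7,0],[19,9],[20,18],[33,7],[38,0],[43,19],[48,18],[50,0]]
[[2,9],[7,0],[19,10],[20,18],[33,7],[38,0],[43,19],[48,18],[50,0]]
[[2,9],[5,14],[20,18],[33,7],[38,0],[43,19],[48,18],[50,0]]
[[2,9],[5,14],[20,18],[33,7],[38,0],[43,19],[48,18],[50,0]]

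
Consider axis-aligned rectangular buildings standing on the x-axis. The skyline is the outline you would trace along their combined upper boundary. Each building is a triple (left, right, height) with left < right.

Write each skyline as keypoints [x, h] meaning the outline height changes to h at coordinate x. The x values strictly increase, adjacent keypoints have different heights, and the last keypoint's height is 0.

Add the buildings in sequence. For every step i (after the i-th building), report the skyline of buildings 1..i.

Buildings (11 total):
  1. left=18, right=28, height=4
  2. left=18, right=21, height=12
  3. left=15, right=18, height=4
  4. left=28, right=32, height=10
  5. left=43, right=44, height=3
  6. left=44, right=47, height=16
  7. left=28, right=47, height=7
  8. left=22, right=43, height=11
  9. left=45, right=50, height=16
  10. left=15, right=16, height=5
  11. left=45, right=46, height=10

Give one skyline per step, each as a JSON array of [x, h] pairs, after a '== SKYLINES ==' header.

== SKYLINES ==
[[18,4],[28,0]]
[[18,12],[21,4],[28,0]]
[[15,4],[18,12],[21,4],[28,0]]
[[15,4],[18,12],[21,4],[28,10],[32,0]]
[[15,4],[18,12],[21,4],[28,10],[32,0],[43,3],[44,0]]
[[15,4],[18,12],[21,4],[28,10],[32,0],[43,3],[44,16],[47,0]]
[[15,4],[18,12],[21,4],[28,10],[32,7],[44,16],[47,0]]
[[15,4],[18,12],[21,4],[22,11],[43,7],[44,16],[47,0]]
[[15,4],[18,12],[21,4],[22,11],[43,7],[44,16],[50,0]]
[[15,5],[16,4],[18,12],[21,4],[22,11],[43,7],[44,16],[50,0]]
[[15,5],[16,4],[18,12],[21,4],[22,11],[43,7],[44,16],[50,0]]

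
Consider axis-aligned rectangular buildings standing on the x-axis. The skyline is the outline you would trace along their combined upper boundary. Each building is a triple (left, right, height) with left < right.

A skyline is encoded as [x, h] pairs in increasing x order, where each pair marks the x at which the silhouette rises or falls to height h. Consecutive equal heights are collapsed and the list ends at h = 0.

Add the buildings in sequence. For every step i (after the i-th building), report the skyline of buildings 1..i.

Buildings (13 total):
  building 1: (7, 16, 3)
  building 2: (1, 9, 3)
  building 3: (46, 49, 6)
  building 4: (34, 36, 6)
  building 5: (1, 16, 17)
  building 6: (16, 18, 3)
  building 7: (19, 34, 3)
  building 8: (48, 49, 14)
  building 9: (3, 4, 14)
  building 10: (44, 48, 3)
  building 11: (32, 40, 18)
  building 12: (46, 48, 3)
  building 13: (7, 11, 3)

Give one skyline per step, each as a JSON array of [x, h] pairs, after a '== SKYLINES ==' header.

== SKYLINES ==
[[7,3],[16,0]]
[[1,3],[16,0]]
[[1,3],[16,0],[46,6],[49,0]]
[[1,3],[16,0],[34,6],[36,0],[46,6],[49,0]]
[[1,17],[16,0],[34,6],[36,0],[46,6],[49,0]]
[[1,17],[16,3],[18,0],[34,6],[36,0],[46,6],[49,0]]
[[1,17],[16,3],[18,0],[19,3],[34,6],[36,0],[46,6],[49,0]]
[[1,17],[16,3],[18,0],[19,3],[34,6],[36,0],[46,6],[48,14],[49,0]]
[[1,17],[16,3],[18,0],[19,3],[34,6],[36,0],[46,6],[48,14],[49,0]]
[[1,17],[16,3],[18,0],[19,3],[34,6],[36,0],[44,3],[46,6],[48,14],[49,0]]
[[1,17],[16,3],[18,0],[19,3],[32,18],[40,0],[44,3],[46,6],[48,14],[49,0]]
[[1,17],[16,3],[18,0],[19,3],[32,18],[40,0],[44,3],[46,6],[48,14],[49,0]]
[[1,17],[16,3],[18,0],[19,3],[32,18],[40,0],[44,3],[46,6],[48,14],[49,0]]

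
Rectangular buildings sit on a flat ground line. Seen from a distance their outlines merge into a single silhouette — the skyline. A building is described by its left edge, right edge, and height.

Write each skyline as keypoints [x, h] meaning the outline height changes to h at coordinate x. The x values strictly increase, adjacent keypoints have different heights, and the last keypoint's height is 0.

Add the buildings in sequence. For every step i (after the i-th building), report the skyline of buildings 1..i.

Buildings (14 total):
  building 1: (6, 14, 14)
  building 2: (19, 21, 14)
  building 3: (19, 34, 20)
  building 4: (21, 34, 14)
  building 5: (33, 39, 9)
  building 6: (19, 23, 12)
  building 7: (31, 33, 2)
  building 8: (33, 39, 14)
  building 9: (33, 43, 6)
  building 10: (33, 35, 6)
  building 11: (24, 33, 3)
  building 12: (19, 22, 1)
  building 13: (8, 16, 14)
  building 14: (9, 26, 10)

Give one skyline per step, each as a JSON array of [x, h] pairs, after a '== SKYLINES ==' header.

== SKYLINES ==
[[6,14],[14,0]]
[[6,14],[14,0],[19,14],[21,0]]
[[6,14],[14,0],[19,20],[34,0]]
[[6,14],[14,0],[19,20],[34,0]]
[[6,14],[14,0],[19,20],[34,9],[39,0]]
[[6,14],[14,0],[19,20],[34,9],[39,0]]
[[6,14],[14,0],[19,20],[34,9],[39,0]]
[[6,14],[14,0],[19,20],[34,14],[39,0]]
[[6,14],[14,0],[19,20],[34,14],[39,6],[43,0]]
[[6,14],[14,0],[19,20],[34,14],[39,6],[43,0]]
[[6,14],[14,0],[19,20],[34,14],[39,6],[43,0]]
[[6,14],[14,0],[19,20],[34,14],[39,6],[43,0]]
[[6,14],[16,0],[19,20],[34,14],[39,6],[43,0]]
[[6,14],[16,10],[19,20],[34,14],[39,6],[43,0]]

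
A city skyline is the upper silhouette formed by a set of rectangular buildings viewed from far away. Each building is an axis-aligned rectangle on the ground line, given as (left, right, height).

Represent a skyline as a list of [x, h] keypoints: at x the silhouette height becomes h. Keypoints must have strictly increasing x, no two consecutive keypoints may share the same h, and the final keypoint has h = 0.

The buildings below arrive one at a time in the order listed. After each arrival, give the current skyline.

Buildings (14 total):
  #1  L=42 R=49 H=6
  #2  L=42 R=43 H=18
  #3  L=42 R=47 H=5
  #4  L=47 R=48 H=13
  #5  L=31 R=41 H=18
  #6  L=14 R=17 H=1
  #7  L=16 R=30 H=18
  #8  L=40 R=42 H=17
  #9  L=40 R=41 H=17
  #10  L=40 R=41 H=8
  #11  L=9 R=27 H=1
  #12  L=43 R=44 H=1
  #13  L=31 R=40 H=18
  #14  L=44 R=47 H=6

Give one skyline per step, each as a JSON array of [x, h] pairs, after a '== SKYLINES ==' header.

== SKYLINES ==
[[42,6],[49,0]]
[[42,18],[43,6],[49,0]]
[[42,18],[43,6],[49,0]]
[[42,18],[43,6],[47,13],[48,6],[49,0]]
[[31,18],[41,0],[42,18],[43,6],[47,13],[48,6],[49,0]]
[[14,1],[17,0],[31,18],[41,0],[42,18],[43,6],[47,13],[48,6],[49,0]]
[[14,1],[16,18],[30,0],[31,18],[41,0],[42,18],[43,6],[47,13],[48,6],[49,0]]
[[14,1],[16,18],[30,0],[31,18],[41,17],[42,18],[43,6],[47,13],[48,6],[49,0]]
[[14,1],[16,18],[30,0],[31,18],[41,17],[42,18],[43,6],[47,13],[48,6],[49,0]]
[[14,1],[16,18],[30,0],[31,18],[41,17],[42,18],[43,6],[47,13],[48,6],[49,0]]
[[9,1],[16,18],[30,0],[31,18],[41,17],[42,18],[43,6],[47,13],[48,6],[49,0]]
[[9,1],[16,18],[30,0],[31,18],[41,17],[42,18],[43,6],[47,13],[48,6],[49,0]]
[[9,1],[16,18],[30,0],[31,18],[41,17],[42,18],[43,6],[47,13],[48,6],[49,0]]
[[9,1],[16,18],[30,0],[31,18],[41,17],[42,18],[43,6],[47,13],[48,6],[49,0]]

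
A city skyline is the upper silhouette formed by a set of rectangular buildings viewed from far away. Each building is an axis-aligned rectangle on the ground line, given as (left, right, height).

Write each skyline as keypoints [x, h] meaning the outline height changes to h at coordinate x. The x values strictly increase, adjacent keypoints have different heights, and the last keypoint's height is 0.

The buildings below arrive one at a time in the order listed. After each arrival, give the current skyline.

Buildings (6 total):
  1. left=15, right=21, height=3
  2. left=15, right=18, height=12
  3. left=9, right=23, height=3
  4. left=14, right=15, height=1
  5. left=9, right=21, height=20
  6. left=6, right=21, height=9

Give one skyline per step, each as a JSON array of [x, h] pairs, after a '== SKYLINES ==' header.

== SKYLINES ==
[[15,3],[21,0]]
[[15,12],[18,3],[21,0]]
[[9,3],[15,12],[18,3],[23,0]]
[[9,3],[15,12],[18,3],[23,0]]
[[9,20],[21,3],[23,0]]
[[6,9],[9,20],[21,3],[23,0]]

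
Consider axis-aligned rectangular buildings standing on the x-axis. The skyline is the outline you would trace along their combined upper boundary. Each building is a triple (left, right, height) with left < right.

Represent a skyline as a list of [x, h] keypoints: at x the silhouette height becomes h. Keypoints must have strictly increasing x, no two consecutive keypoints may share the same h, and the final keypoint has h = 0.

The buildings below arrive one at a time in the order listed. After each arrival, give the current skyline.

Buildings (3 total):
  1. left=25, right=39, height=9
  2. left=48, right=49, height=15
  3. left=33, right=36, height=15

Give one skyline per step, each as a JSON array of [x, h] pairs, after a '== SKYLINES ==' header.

== SKYLINES ==
[[25,9],[39,0]]
[[25,9],[39,0],[48,15],[49,0]]
[[25,9],[33,15],[36,9],[39,0],[48,15],[49,0]]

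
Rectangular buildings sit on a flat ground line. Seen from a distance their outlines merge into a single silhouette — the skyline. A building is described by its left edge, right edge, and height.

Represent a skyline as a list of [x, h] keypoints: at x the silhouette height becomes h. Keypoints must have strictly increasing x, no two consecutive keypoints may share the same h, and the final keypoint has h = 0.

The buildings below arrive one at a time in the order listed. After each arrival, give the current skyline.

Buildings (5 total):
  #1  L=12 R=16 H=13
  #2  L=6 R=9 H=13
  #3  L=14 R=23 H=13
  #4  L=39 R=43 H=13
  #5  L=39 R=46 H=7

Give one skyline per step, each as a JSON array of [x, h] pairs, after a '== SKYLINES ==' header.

== SKYLINES ==
[[12,13],[16,0]]
[[6,13],[9,0],[12,13],[16,0]]
[[6,13],[9,0],[12,13],[23,0]]
[[6,13],[9,0],[12,13],[23,0],[39,13],[43,0]]
[[6,13],[9,0],[12,13],[23,0],[39,13],[43,7],[46,0]]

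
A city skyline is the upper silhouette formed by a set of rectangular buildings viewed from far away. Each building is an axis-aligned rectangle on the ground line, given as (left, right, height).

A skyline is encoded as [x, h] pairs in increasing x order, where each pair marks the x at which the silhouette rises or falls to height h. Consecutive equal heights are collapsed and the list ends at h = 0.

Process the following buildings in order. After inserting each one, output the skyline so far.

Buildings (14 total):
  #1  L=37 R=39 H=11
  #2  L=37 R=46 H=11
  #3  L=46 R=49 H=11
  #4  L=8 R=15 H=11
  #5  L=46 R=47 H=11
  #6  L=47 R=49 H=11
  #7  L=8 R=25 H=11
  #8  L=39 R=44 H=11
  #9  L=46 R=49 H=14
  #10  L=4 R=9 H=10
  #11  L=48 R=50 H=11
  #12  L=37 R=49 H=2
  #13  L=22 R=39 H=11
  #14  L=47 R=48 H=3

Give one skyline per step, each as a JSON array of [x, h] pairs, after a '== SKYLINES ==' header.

== SKYLINES ==
[[37,11],[39,0]]
[[37,11],[46,0]]
[[37,11],[49,0]]
[[8,11],[15,0],[37,11],[49,0]]
[[8,11],[15,0],[37,11],[49,0]]
[[8,11],[15,0],[37,11],[49,0]]
[[8,11],[25,0],[37,11],[49,0]]
[[8,11],[25,0],[37,11],[49,0]]
[[8,11],[25,0],[37,11],[46,14],[49,0]]
[[4,10],[8,11],[25,0],[37,11],[46,14],[49,0]]
[[4,10],[8,11],[25,0],[37,11],[46,14],[49,11],[50,0]]
[[4,10],[8,11],[25,0],[37,11],[46,14],[49,11],[50,0]]
[[4,10],[8,11],[46,14],[49,11],[50,0]]
[[4,10],[8,11],[46,14],[49,11],[50,0]]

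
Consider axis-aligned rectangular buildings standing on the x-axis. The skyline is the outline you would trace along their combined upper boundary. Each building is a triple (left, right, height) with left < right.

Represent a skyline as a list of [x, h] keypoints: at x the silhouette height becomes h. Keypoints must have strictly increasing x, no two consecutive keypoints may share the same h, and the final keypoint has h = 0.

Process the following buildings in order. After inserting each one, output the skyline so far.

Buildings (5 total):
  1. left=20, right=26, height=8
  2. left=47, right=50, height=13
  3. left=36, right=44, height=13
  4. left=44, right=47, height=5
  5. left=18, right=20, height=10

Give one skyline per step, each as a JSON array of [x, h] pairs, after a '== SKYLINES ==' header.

== SKYLINES ==
[[20,8],[26,0]]
[[20,8],[26,0],[47,13],[50,0]]
[[20,8],[26,0],[36,13],[44,0],[47,13],[50,0]]
[[20,8],[26,0],[36,13],[44,5],[47,13],[50,0]]
[[18,10],[20,8],[26,0],[36,13],[44,5],[47,13],[50,0]]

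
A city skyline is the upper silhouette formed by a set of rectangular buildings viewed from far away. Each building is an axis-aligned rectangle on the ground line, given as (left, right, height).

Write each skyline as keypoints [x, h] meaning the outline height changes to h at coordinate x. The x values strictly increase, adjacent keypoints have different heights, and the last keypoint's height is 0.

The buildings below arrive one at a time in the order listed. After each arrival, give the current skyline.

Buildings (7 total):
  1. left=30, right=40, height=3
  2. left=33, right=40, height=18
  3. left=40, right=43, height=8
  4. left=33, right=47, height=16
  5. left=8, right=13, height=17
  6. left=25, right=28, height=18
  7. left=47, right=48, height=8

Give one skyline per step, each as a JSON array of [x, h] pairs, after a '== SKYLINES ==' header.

== SKYLINES ==
[[30,3],[40,0]]
[[30,3],[33,18],[40,0]]
[[30,3],[33,18],[40,8],[43,0]]
[[30,3],[33,18],[40,16],[47,0]]
[[8,17],[13,0],[30,3],[33,18],[40,16],[47,0]]
[[8,17],[13,0],[25,18],[28,0],[30,3],[33,18],[40,16],[47,0]]
[[8,17],[13,0],[25,18],[28,0],[30,3],[33,18],[40,16],[47,8],[48,0]]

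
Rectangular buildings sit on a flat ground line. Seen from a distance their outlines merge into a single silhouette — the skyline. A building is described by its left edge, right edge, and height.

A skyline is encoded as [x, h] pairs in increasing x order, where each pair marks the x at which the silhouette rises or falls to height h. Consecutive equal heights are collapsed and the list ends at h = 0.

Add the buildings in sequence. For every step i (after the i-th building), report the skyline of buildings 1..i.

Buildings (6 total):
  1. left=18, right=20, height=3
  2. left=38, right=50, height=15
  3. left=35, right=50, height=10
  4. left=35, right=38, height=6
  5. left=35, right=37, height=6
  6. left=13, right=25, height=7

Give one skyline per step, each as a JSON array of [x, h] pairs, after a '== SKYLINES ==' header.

== SKYLINES ==
[[18,3],[20,0]]
[[18,3],[20,0],[38,15],[50,0]]
[[18,3],[20,0],[35,10],[38,15],[50,0]]
[[18,3],[20,0],[35,10],[38,15],[50,0]]
[[18,3],[20,0],[35,10],[38,15],[50,0]]
[[13,7],[25,0],[35,10],[38,15],[50,0]]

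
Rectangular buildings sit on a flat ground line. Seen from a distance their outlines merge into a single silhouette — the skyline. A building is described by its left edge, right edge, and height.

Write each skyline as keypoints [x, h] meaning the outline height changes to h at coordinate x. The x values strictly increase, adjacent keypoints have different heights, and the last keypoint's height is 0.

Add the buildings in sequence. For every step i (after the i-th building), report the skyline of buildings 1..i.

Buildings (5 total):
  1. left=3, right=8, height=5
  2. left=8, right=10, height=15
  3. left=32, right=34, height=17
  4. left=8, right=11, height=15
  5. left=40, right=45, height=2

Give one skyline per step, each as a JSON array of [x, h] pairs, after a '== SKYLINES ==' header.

== SKYLINES ==
[[3,5],[8,0]]
[[3,5],[8,15],[10,0]]
[[3,5],[8,15],[10,0],[32,17],[34,0]]
[[3,5],[8,15],[11,0],[32,17],[34,0]]
[[3,5],[8,15],[11,0],[32,17],[34,0],[40,2],[45,0]]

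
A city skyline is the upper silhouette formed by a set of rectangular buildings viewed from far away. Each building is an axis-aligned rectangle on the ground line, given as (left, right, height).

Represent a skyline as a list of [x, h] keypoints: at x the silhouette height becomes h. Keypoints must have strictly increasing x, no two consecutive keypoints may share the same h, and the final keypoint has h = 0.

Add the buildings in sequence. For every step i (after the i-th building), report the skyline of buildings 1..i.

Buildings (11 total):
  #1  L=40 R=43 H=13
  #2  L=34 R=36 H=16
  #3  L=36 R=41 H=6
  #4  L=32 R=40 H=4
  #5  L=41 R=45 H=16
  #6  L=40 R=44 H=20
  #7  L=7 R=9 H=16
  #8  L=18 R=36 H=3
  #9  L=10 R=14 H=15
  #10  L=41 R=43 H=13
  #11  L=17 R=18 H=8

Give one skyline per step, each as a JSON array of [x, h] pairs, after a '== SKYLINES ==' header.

== SKYLINES ==
[[40,13],[43,0]]
[[34,16],[36,0],[40,13],[43,0]]
[[34,16],[36,6],[40,13],[43,0]]
[[32,4],[34,16],[36,6],[40,13],[43,0]]
[[32,4],[34,16],[36,6],[40,13],[41,16],[45,0]]
[[32,4],[34,16],[36,6],[40,20],[44,16],[45,0]]
[[7,16],[9,0],[32,4],[34,16],[36,6],[40,20],[44,16],[45,0]]
[[7,16],[9,0],[18,3],[32,4],[34,16],[36,6],[40,20],[44,16],[45,0]]
[[7,16],[9,0],[10,15],[14,0],[18,3],[32,4],[34,16],[36,6],[40,20],[44,16],[45,0]]
[[7,16],[9,0],[10,15],[14,0],[18,3],[32,4],[34,16],[36,6],[40,20],[44,16],[45,0]]
[[7,16],[9,0],[10,15],[14,0],[17,8],[18,3],[32,4],[34,16],[36,6],[40,20],[44,16],[45,0]]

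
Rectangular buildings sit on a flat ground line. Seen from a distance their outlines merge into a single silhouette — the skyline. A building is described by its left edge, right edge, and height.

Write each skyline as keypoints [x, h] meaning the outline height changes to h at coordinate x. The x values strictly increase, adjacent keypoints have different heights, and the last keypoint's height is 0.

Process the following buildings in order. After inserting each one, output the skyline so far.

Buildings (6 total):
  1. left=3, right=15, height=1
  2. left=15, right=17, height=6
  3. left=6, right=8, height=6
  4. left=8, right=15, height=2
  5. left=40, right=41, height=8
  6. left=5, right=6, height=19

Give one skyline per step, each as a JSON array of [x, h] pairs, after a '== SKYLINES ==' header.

== SKYLINES ==
[[3,1],[15,0]]
[[3,1],[15,6],[17,0]]
[[3,1],[6,6],[8,1],[15,6],[17,0]]
[[3,1],[6,6],[8,2],[15,6],[17,0]]
[[3,1],[6,6],[8,2],[15,6],[17,0],[40,8],[41,0]]
[[3,1],[5,19],[6,6],[8,2],[15,6],[17,0],[40,8],[41,0]]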